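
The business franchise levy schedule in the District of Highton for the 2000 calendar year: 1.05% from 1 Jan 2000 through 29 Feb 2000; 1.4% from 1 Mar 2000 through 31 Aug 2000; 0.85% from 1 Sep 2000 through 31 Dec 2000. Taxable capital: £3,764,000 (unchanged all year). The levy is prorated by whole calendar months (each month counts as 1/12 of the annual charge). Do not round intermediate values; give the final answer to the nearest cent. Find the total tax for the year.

1 Jan – 29 Feb 2000: 2 months at 1.05% → £3,764,000 × 1.05% × 2/12 = £6,587.0000
1 Mar – 31 Aug 2000: 6 months at 1.4% → £3,764,000 × 1.4% × 6/12 = £26,348.0000
1 Sep – 31 Dec 2000: 4 months at 0.85% → £3,764,000 × 0.85% × 4/12 = £10,664.6667
Total = £43,599.6667

£43,599.67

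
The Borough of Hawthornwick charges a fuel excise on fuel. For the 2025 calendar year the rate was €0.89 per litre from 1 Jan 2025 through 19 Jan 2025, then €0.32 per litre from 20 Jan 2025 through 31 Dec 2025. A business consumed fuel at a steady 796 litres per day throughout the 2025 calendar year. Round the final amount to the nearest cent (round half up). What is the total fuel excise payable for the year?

€101,593.48

1 Jan – 19 Jan 2025: 19 days × 796 litres/day = 15,124 litres at €0.89/litre → €13,460.36
20 Jan – 31 Dec 2025: 346 days × 796 litres/day = 275,416 litres at €0.32/litre → €88,133.12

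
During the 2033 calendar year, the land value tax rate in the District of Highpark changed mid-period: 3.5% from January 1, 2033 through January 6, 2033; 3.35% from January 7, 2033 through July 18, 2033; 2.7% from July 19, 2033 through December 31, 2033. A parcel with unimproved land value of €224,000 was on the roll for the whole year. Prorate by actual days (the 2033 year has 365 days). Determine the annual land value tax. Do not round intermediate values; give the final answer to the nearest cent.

January 1 – January 6, 2033: 6 days at 3.5% → €224,000 × 3.5% × 6/365 = €128.8767
January 7 – July 18, 2033: 193 days at 3.35% → €224,000 × 3.35% × 193/365 = €3,967.8685
July 19 – December 31, 2033: 166 days at 2.7% → €224,000 × 2.7% × 166/365 = €2,750.5973
Total = €6,847.3425

€6,847.34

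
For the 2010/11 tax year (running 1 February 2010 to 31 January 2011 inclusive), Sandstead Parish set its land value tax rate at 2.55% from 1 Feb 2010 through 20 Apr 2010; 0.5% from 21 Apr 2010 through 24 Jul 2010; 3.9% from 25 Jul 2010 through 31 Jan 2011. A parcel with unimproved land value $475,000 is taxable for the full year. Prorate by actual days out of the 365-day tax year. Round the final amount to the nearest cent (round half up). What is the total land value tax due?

1 Feb – 20 Apr 2010: 79 days at 2.55% → $475,000 × 2.55% × 79/365 = $2,621.6096
21 Apr – 24 Jul 2010: 95 days at 0.5% → $475,000 × 0.5% × 95/365 = $618.1507
25 Jul 2010 – 31 Jan 2011: 191 days at 3.9% → $475,000 × 3.9% × 191/365 = $9,693.9041
Total = $12,933.6644

$12,933.66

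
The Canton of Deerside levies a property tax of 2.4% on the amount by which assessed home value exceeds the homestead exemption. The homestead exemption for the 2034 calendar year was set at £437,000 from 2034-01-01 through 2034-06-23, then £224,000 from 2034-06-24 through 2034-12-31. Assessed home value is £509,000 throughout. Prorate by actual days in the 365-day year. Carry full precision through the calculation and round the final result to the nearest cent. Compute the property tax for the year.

2034-01-01 to 2034-06-23: 174 days, exemption £437,000 → (£509,000 − £437,000) × 2.4% × 174/365 = £823.7589
2034-06-24 to 2034-12-31: 191 days, exemption £224,000 → (£509,000 − £224,000) × 2.4% × 191/365 = £3,579.2877
Total = £4,403.0466

£4,403.05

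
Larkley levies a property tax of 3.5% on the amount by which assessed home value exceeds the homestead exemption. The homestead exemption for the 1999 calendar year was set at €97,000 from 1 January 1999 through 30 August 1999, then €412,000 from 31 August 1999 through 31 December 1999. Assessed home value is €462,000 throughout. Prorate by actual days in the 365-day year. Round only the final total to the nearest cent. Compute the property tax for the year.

€9,059.73

1 January – 30 August 1999: 242 days, exemption €97,000 → (€462,000 − €97,000) × 3.5% × 242/365 = €8,470.0000
31 August – 31 December 1999: 123 days, exemption €412,000 → (€462,000 − €412,000) × 3.5% × 123/365 = €589.7260
Total = €9,059.7260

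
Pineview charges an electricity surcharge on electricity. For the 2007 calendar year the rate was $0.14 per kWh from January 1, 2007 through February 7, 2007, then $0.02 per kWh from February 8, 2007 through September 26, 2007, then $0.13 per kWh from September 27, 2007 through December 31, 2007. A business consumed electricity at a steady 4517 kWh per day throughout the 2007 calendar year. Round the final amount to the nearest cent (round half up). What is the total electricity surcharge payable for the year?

January 1 – February 7, 2007: 38 days × 4517 kWh/day = 171,646 kWh at $0.14/kWh → $24030.44
February 8 – September 26, 2007: 231 days × 4517 kWh/day = 1,043,427 kWh at $0.02/kWh → $20868.54
September 27 – December 31, 2007: 96 days × 4517 kWh/day = 433,632 kWh at $0.13/kWh → $56372.16

$101271.14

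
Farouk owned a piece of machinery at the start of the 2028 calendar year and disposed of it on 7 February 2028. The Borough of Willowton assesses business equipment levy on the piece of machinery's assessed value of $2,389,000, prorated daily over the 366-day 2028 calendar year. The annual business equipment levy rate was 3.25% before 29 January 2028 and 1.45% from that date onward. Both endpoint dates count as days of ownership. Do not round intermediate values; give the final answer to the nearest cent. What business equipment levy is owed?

$6,886.33

1 January – 28 January 2028: 28 days at 3.25% → $2,389,000 × 3.25% × 28/366 = $5,939.8634
29 January – 7 February 2028: 10 days at 1.45% → $2,389,000 × 1.45% × 10/366 = $946.4617
Total = $6,886.3251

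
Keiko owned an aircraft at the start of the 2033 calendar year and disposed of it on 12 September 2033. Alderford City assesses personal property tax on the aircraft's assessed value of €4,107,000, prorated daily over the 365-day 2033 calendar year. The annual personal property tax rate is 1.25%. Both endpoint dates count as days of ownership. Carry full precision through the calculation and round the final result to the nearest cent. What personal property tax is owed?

€35,865.92

Days held (1 January – 12 September 2033): 255 out of 365
Tax = €4,107,000 × 1.25% × 255/365 = €35,865.9247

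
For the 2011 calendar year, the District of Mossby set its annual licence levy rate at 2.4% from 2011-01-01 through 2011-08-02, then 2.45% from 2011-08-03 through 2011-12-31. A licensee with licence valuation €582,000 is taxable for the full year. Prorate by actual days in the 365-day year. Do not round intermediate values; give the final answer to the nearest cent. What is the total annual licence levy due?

2011-01-01 to 2011-08-02: 214 days at 2.4% → €582,000 × 2.4% × 214/365 = €8,189.4575
2011-08-03 to 2011-12-31: 151 days at 2.45% → €582,000 × 2.45% × 151/365 = €5,898.9288
Total = €14,088.3863

€14,088.39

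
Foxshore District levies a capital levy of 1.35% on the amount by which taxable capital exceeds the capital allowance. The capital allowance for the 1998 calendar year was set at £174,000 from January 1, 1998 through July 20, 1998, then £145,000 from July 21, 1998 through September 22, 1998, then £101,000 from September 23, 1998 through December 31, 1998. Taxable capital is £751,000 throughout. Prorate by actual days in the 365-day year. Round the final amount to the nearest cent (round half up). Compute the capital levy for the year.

£8,128.15

January 1 – July 20, 1998: 201 days, exemption £174,000 → (£751,000 − £174,000) × 1.35% × 201/365 = £4,289.5603
July 21 – September 22, 1998: 64 days, exemption £145,000 → (£751,000 − £145,000) × 1.35% × 64/365 = £1,434.4767
September 23 – December 31, 1998: 100 days, exemption £101,000 → (£751,000 − £101,000) × 1.35% × 100/365 = £2,404.1096
Total = £8,128.1466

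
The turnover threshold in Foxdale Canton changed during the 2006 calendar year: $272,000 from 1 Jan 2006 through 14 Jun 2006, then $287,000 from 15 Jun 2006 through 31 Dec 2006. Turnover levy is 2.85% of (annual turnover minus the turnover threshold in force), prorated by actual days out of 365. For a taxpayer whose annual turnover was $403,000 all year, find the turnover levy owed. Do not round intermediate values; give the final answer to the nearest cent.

$3,499.25

1 Jan – 14 Jun 2006: 165 days, exemption $272,000 → ($403,000 − $272,000) × 2.85% × 165/365 = $1,687.7466
15 Jun – 31 Dec 2006: 200 days, exemption $287,000 → ($403,000 − $287,000) × 2.85% × 200/365 = $1,811.5068
Total = $3,499.2534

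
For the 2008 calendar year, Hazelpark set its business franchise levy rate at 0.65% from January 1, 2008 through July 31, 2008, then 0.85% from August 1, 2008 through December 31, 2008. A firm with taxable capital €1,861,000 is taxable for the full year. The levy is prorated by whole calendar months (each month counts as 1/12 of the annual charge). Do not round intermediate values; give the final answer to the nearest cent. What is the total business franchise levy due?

January 1 – July 31, 2008: 7 months at 0.65% → €1,861,000 × 0.65% × 7/12 = €7,056.2917
August 1 – December 31, 2008: 5 months at 0.85% → €1,861,000 × 0.85% × 5/12 = €6,591.0417
Total = €13,647.3333

€13,647.33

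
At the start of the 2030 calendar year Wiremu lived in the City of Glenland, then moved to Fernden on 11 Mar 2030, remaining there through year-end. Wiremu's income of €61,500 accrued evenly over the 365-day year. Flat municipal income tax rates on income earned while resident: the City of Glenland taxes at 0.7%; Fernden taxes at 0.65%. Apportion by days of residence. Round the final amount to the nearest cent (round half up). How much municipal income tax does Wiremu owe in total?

€405.56

The City of Glenland, 1 Jan – 10 Mar 2030: 69 days → €61,500 × 0.7% × 69/365 = €81.3822
Fernden, 11 Mar – 31 Dec 2030: 296 days → €61,500 × 0.65% × 296/365 = €324.1808
Total = €405.5630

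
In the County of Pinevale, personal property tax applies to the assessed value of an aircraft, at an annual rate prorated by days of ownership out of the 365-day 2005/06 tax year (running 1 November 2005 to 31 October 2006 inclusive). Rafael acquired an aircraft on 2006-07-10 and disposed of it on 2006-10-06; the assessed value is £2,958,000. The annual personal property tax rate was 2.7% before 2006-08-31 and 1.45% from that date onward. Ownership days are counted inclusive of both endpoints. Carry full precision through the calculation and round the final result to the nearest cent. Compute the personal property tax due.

2006-07-10 to 2006-08-30: 52 days at 2.7% → £2,958,000 × 2.7% × 52/365 = £11,378.1699
2006-08-31 to 2006-10-06: 37 days at 1.45% → £2,958,000 × 1.45% × 37/365 = £4,347.8548
Total = £15,726.0247

£15,726.02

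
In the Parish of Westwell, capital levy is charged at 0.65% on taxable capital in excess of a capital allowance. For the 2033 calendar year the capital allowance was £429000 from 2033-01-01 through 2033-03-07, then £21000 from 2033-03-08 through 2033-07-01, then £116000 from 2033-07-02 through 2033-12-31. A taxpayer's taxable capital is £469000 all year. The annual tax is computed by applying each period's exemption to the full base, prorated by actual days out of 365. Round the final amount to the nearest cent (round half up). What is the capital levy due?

2033-01-01 to 2033-03-07: 66 days, exemption £429000 → (£469000 − £429000) × 0.65% × 66/365 = £47.0137
2033-03-08 to 2033-07-01: 116 days, exemption £21000 → (£469000 − £21000) × 0.65% × 116/365 = £925.4575
2033-07-02 to 2033-12-31: 183 days, exemption £116000 → (£469000 − £116000) × 0.65% × 183/365 = £1150.3932
Total = £2122.8644

£2122.86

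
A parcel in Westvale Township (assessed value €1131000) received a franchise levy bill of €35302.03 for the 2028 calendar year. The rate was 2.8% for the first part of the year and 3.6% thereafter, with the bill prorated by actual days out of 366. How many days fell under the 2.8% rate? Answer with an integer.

219 days

Let d = days at the first rate; then 366 − d days at the second rate.
€1131000 × [2.8%·d + 3.6%·(366−d)] / 366 = €35302.03
Solving gives d = 219, so the new rate took effect on 7 August 2028.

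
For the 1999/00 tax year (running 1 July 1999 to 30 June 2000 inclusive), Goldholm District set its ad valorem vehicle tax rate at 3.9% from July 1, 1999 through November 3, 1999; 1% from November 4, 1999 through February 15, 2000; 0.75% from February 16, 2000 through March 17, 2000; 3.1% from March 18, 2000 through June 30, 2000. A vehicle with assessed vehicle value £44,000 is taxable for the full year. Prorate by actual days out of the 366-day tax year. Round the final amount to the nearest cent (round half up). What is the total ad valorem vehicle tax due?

July 1 – November 3, 1999: 126 days at 3.9% → £44,000 × 3.9% × 126/366 = £590.7541
November 4, 1999 – February 15, 2000: 104 days at 1% → £44,000 × 1% × 104/366 = £125.0273
February 16 – March 17, 2000: 31 days at 0.75% → £44,000 × 0.75% × 31/366 = £27.9508
March 18 – June 30, 2000: 105 days at 3.1% → £44,000 × 3.1% × 105/366 = £391.3115
Total = £1,135.0437

£1,135.04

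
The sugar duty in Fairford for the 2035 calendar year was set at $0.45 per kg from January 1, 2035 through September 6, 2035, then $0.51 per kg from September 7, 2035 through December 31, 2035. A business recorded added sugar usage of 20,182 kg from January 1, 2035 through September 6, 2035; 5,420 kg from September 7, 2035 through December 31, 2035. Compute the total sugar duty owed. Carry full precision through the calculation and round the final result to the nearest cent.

January 1 – September 6, 2035: 20,182 kg at $0.45/kg → $9,081.90
September 7 – December 31, 2035: 5,420 kg at $0.51/kg → $2,764.20

$11,846.10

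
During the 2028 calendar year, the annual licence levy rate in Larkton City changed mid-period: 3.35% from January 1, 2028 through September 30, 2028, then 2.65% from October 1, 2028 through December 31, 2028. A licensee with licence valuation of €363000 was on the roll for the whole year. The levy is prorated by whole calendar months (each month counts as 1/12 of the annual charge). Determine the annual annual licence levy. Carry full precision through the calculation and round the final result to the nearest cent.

€11525.25

January 1 – September 30, 2028: 9 months at 3.35% → €363000 × 3.35% × 9/12 = €9120.3750
October 1 – December 31, 2028: 3 months at 2.65% → €363000 × 2.65% × 3/12 = €2404.8750
Total = €11525.2500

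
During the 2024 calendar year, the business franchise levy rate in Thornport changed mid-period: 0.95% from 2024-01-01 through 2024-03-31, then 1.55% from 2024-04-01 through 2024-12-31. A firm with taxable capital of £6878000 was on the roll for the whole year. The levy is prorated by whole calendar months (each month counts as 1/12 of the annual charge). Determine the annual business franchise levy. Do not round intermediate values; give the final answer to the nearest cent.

2024-01-01 to 2024-03-31: 3 months at 0.95% → £6878000 × 0.95% × 3/12 = £16335.2500
2024-04-01 to 2024-12-31: 9 months at 1.55% → £6878000 × 1.55% × 9/12 = £79956.7500
Total = £96292.0000

£96292.00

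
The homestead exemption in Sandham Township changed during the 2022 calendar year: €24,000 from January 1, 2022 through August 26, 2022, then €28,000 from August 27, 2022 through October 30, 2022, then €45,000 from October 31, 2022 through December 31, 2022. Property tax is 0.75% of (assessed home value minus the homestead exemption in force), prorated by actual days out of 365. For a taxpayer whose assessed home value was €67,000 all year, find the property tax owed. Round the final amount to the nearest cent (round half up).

€290.40

January 1 – August 26, 2022: 238 days, exemption €24,000 → (€67,000 − €24,000) × 0.75% × 238/365 = €210.2877
August 27 – October 30, 2022: 65 days, exemption €28,000 → (€67,000 − €28,000) × 0.75% × 65/365 = €52.0890
October 31 – December 31, 2022: 62 days, exemption €45,000 → (€67,000 − €45,000) × 0.75% × 62/365 = €28.0274
Total = €290.4041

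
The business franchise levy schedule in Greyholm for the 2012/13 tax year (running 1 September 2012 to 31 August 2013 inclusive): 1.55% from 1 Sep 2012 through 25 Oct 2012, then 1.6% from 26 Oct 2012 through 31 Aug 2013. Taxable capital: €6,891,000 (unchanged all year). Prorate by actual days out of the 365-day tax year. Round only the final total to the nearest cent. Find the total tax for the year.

1 Sep – 25 Oct 2012: 55 days at 1.55% → €6,891,000 × 1.55% × 55/365 = €16,094.7329
26 Oct 2012 – 31 Aug 2013: 310 days at 1.6% → €6,891,000 × 1.6% × 310/365 = €93,642.0822
Total = €109,736.8151

€109,736.82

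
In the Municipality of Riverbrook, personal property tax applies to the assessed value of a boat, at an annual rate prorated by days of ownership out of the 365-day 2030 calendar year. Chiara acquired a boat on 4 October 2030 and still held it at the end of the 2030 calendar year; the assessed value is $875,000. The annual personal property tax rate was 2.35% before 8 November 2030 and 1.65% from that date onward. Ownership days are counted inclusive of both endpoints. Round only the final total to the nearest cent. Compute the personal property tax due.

4 October – 7 November 2030: 35 days at 2.35% → $875,000 × 2.35% × 35/365 = $1,971.7466
8 November – 31 December 2030: 54 days at 1.65% → $875,000 × 1.65% × 54/365 = $2,135.9589
Total = $4,107.7055

$4,107.71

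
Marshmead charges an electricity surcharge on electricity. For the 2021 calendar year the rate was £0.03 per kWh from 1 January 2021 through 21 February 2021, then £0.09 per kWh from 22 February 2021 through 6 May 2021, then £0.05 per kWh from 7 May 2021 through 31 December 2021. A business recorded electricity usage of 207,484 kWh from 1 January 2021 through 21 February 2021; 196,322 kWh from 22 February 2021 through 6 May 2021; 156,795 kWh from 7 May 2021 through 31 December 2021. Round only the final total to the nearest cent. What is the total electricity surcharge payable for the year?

1 January – 21 February 2021: 207,484 kWh at £0.03/kWh → £6,224.52
22 February – 6 May 2021: 196,322 kWh at £0.09/kWh → £17,668.98
7 May – 31 December 2021: 156,795 kWh at £0.05/kWh → £7,839.75

£31,733.25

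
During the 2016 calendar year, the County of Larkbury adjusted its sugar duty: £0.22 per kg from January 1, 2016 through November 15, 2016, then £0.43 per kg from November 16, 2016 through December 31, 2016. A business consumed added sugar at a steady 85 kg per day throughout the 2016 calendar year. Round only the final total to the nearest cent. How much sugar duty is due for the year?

January 1 – November 15, 2016: 320 days × 85 kg/day = 27,200 kg at £0.22/kg → £5,984.00
November 16 – December 31, 2016: 46 days × 85 kg/day = 3,910 kg at £0.43/kg → £1,681.30

£7,665.30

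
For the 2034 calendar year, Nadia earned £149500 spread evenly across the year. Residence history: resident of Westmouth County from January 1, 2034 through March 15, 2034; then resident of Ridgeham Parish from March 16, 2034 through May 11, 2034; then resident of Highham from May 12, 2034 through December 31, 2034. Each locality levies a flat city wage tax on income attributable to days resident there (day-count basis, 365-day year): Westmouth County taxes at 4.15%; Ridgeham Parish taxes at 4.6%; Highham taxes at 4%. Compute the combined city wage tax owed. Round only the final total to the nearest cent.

£6165.54

Westmouth County, January 1 – March 15, 2034: 74 days → £149500 × 4.15% × 74/365 = £1257.8479
Ridgeham Parish, March 16 – May 11, 2034: 57 days → £149500 × 4.6% × 57/365 = £1073.9425
Highham, May 12 – December 31, 2034: 234 days → £149500 × 4% × 234/365 = £3833.7534
Total = £6165.5438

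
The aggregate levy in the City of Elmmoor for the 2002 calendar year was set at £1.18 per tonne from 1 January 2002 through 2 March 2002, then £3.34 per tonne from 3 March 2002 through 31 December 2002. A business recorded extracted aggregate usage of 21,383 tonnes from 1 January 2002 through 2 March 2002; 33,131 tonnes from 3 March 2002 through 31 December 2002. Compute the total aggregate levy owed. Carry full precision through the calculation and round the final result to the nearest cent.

£135889.48

1 January – 2 March 2002: 21,383 tonnes at £1.18/tonne → £25231.94
3 March – 31 December 2002: 33,131 tonnes at £3.34/tonne → £110657.54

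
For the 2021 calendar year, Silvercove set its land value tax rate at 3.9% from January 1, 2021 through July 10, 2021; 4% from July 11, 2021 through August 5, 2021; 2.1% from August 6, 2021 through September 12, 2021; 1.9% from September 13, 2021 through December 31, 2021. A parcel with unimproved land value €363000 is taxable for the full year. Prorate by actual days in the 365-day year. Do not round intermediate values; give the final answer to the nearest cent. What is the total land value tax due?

January 1 – July 10, 2021: 191 days at 3.9% → €363000 × 3.9% × 191/365 = €7408.1836
July 11 – August 5, 2021: 26 days at 4% → €363000 × 4% × 26/365 = €1034.3014
August 6 – September 12, 2021: 38 days at 2.1% → €363000 × 2.1% × 38/365 = €793.6274
September 13 – December 31, 2021: 110 days at 1.9% → €363000 × 1.9% × 110/365 = €2078.5479
Total = €11314.6603

€11314.66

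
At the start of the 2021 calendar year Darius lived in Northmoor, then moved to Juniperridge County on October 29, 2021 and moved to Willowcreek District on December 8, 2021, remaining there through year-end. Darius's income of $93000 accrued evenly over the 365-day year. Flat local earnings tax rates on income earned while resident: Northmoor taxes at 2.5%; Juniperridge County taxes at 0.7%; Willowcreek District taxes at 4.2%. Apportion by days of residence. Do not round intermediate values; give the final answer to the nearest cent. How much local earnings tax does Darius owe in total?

Northmoor, January 1 – October 28, 2021: 301 days → $93000 × 2.5% × 301/365 = $1917.3288
Juniperridge County, October 29 – December 7, 2021: 40 days → $93000 × 0.7% × 40/365 = $71.3425
Willowcreek District, December 8 – December 31, 2021: 24 days → $93000 × 4.2% × 24/365 = $256.8329
Total = $2245.5041

$2245.50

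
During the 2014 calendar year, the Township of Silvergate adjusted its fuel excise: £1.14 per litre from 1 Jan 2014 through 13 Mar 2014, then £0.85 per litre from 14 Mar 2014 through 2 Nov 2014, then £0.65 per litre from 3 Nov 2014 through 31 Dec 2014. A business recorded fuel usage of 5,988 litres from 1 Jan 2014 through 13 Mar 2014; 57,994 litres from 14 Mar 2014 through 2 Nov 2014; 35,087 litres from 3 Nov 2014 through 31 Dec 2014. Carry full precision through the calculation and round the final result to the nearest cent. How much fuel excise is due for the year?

1 Jan – 13 Mar 2014: 5,988 litres at £1.14/litre → £6,826.32
14 Mar – 2 Nov 2014: 57,994 litres at £0.85/litre → £49,294.90
3 Nov – 31 Dec 2014: 35,087 litres at £0.65/litre → £22,806.55

£78,927.77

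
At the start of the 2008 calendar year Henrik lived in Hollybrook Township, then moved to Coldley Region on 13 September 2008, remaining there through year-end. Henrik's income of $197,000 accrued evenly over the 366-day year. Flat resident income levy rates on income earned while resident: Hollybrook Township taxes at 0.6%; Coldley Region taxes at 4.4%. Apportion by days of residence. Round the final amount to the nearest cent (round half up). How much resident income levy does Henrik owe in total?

$3,431.89

Hollybrook Township, 1 January – 12 September 2008: 256 days → $197,000 × 0.6% × 256/366 = $826.7541
Coldley Region, 13 September – 31 December 2008: 110 days → $197,000 × 4.4% × 110/366 = $2,605.1366
Total = $3,431.8907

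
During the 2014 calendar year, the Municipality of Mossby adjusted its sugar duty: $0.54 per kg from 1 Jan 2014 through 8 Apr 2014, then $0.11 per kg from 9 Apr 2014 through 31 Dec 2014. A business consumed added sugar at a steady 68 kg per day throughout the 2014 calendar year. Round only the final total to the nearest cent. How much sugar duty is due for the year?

$5,595.72

1 Jan – 8 Apr 2014: 98 days × 68 kg/day = 6,664 kg at $0.54/kg → $3,598.56
9 Apr – 31 Dec 2014: 267 days × 68 kg/day = 18,156 kg at $0.11/kg → $1,997.16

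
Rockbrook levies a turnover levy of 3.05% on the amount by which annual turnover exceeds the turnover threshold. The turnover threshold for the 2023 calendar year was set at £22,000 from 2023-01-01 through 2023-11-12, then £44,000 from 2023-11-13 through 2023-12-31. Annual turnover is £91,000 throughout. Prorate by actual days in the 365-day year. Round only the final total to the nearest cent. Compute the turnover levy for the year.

2023-01-01 to 2023-11-12: 316 days, exemption £22,000 → (£91,000 − £22,000) × 3.05% × 316/365 = £1,821.9781
2023-11-13 to 2023-12-31: 49 days, exemption £44,000 → (£91,000 − £44,000) × 3.05% × 49/365 = £192.4425
Total = £2,014.4205

£2,014.42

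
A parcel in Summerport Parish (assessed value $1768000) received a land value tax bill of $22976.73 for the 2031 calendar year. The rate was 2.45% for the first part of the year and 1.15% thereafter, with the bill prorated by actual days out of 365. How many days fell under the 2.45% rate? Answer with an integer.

Let d = days at the first rate; then 365 − d days at the second rate.
$1768000 × [2.45%·d + 1.15%·(365−d)] / 365 = $22976.73
Solving gives d = 42, so the new rate took effect on 12 Feb 2031.

42 days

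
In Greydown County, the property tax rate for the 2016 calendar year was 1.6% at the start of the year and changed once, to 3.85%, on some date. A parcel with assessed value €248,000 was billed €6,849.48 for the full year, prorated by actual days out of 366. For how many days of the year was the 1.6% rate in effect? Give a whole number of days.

177 days

Let d = days at the first rate; then 366 − d days at the second rate.
€248,000 × [1.6%·d + 3.85%·(366−d)] / 366 = €6,849.48
Solving gives d = 177, so the new rate took effect on 26 Jun 2016.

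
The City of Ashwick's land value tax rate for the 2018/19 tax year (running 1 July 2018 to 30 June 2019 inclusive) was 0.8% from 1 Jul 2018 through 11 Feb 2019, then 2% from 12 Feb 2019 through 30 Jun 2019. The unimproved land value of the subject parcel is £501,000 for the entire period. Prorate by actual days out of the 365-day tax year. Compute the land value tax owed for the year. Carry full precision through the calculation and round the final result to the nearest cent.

£6,297.50

1 Jul 2018 – 11 Feb 2019: 226 days at 0.8% → £501,000 × 0.8% × 226/365 = £2,481.6658
12 Feb – 30 Jun 2019: 139 days at 2% → £501,000 × 2% × 139/365 = £3,815.8356
Total = £6,297.5014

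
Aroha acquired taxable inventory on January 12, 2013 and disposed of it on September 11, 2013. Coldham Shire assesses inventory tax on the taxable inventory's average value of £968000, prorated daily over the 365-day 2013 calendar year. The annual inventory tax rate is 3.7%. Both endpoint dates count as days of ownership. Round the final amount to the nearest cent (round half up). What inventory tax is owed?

Days held (January 12 – September 11, 2013): 243 out of 365
Tax = £968000 × 3.7% × 243/365 = £23844.6247

£23844.62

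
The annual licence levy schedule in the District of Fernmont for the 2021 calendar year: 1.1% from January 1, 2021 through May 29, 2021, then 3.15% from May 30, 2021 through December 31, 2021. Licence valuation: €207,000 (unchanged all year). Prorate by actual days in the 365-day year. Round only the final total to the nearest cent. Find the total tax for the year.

January 1 – May 29, 2021: 149 days at 1.1% → €207,000 × 1.1% × 149/365 = €929.5151
May 30 – December 31, 2021: 216 days at 3.15% → €207,000 × 3.15% × 216/365 = €3,858.7068
Total = €4,788.2219

€4,788.22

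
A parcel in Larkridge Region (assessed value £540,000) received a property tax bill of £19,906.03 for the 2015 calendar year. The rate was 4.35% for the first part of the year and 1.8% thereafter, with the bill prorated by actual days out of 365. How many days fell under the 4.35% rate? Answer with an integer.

Let d = days at the first rate; then 365 − d days at the second rate.
£540,000 × [4.35%·d + 1.8%·(365−d)] / 365 = £19,906.03
Solving gives d = 270, so the new rate took effect on 28 September 2015.

270 days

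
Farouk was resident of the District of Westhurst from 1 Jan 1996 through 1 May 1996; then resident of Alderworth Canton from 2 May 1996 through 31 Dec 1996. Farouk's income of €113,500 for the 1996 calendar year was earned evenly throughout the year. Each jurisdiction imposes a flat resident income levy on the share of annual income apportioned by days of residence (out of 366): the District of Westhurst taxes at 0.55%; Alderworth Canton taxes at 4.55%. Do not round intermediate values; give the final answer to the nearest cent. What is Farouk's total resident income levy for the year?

€3,650.92

The District of Westhurst, 1 Jan – 1 May 1996: 122 days → €113,500 × 0.55% × 122/366 = €208.0833
Alderworth Canton, 2 May – 31 Dec 1996: 244 days → €113,500 × 4.55% × 244/366 = €3,442.8333
Total = €3,650.9167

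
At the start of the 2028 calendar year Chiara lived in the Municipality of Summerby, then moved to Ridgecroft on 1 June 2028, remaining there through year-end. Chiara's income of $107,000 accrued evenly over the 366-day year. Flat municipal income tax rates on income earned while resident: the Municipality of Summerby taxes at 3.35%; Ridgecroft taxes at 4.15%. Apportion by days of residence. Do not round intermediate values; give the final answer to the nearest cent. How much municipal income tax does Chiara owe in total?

The Municipality of Summerby, 1 January – 31 May 2028: 152 days → $107,000 × 3.35% × 152/366 = $1,488.6448
Ridgecroft, 1 June – 31 December 2028: 214 days → $107,000 × 4.15% × 214/366 = $2,596.3579
Total = $4,085.0027

$4,085.00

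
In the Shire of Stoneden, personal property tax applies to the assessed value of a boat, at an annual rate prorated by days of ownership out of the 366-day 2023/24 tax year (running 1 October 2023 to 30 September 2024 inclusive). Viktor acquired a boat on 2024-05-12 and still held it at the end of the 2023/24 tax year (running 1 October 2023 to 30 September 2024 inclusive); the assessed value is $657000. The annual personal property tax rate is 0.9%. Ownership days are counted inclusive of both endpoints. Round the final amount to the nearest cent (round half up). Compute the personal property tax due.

Days held (2024-05-12 to 2024-09-30): 142 out of 366
Tax = $657000 × 0.9% × 142/366 = $2294.1148

$2294.11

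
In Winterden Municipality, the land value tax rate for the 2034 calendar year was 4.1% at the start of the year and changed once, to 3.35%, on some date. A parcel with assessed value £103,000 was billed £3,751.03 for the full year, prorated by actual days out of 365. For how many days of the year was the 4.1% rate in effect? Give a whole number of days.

Let d = days at the first rate; then 365 − d days at the second rate.
£103,000 × [4.1%·d + 3.35%·(365−d)] / 365 = £3,751.03
Solving gives d = 142, so the new rate took effect on May 23, 2034.

142 days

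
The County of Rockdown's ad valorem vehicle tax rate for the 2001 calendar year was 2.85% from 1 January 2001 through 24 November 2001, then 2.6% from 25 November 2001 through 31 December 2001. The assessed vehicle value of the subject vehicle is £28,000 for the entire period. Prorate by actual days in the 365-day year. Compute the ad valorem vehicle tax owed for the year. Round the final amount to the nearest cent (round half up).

1 January – 24 November 2001: 328 days at 2.85% → £28,000 × 2.85% × 328/365 = £717.1068
25 November – 31 December 2001: 37 days at 2.6% → £28,000 × 2.6% × 37/365 = £73.7973
Total = £790.9041

£790.90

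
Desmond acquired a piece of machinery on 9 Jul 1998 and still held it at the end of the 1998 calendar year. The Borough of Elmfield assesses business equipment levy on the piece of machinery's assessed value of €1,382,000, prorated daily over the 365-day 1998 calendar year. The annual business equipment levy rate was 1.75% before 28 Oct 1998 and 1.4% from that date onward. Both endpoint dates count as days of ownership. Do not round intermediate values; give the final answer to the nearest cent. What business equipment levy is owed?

€10,800.42

9 Jul – 27 Oct 1998: 111 days at 1.75% → €1,382,000 × 1.75% × 111/365 = €7,354.8904
28 Oct – 31 Dec 1998: 65 days at 1.4% → €1,382,000 × 1.4% × 65/365 = €3,445.5342
Total = €10,800.4247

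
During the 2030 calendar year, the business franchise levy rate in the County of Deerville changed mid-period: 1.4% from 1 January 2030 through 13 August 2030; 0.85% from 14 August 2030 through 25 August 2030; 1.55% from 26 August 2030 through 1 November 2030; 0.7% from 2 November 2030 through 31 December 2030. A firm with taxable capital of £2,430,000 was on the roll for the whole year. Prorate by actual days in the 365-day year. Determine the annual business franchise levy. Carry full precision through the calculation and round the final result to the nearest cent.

1 January – 13 August 2030: 225 days at 1.4% → £2,430,000 × 1.4% × 225/365 = £20,971.2329
14 August – 25 August 2030: 12 days at 0.85% → £2,430,000 × 0.85% × 12/365 = £679.0685
26 August – 1 November 2030: 68 days at 1.55% → £2,430,000 × 1.55% × 68/365 = £7,017.0411
2 November – 31 December 2030: 60 days at 0.7% → £2,430,000 × 0.7% × 60/365 = £2,796.1644
Total = £31,463.5068

£31,463.51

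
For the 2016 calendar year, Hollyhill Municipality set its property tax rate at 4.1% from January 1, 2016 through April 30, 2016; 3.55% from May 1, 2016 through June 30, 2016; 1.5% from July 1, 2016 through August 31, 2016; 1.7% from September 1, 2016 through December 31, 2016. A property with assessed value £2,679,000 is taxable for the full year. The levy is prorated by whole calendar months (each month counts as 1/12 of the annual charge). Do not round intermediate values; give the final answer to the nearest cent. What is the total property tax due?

January 1 – April 30, 2016: 4 months at 4.1% → £2,679,000 × 4.1% × 4/12 = £36,613.0000
May 1 – June 30, 2016: 2 months at 3.55% → £2,679,000 × 3.55% × 2/12 = £15,850.7500
July 1 – August 31, 2016: 2 months at 1.5% → £2,679,000 × 1.5% × 2/12 = £6,697.5000
September 1 – December 31, 2016: 4 months at 1.7% → £2,679,000 × 1.7% × 4/12 = £15,181.0000
Total = £74,342.2500

£74,342.25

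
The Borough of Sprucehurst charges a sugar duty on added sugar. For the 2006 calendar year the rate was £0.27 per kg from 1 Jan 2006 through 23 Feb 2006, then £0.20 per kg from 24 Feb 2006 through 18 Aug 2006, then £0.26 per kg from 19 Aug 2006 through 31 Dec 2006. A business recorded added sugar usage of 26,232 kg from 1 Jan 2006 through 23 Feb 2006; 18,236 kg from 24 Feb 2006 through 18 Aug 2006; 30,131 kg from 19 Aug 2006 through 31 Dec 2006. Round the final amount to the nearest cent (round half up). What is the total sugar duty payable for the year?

1 Jan – 23 Feb 2006: 26,232 kg at £0.27/kg → £7,082.64
24 Feb – 18 Aug 2006: 18,236 kg at £0.20/kg → £3,647.20
19 Aug – 31 Dec 2006: 30,131 kg at £0.26/kg → £7,834.06

£18,563.90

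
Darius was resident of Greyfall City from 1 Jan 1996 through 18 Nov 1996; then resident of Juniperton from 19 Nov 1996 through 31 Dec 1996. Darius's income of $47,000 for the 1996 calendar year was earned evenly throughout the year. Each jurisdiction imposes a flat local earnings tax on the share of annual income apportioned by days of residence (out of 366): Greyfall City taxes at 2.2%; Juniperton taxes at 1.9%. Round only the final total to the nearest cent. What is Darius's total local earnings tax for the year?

$1,017.43

Greyfall City, 1 Jan – 18 Nov 1996: 323 days → $47,000 × 2.2% × 323/366 = $912.5191
Juniperton, 19 Nov – 31 Dec 1996: 43 days → $47,000 × 1.9% × 43/366 = $104.9153
Total = $1,017.4344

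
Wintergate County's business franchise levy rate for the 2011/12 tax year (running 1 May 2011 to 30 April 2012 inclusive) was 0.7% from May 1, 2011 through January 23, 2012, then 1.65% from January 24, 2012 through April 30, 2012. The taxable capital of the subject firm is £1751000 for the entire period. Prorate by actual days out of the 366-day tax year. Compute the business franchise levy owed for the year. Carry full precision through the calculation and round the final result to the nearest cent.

£16711.05

May 1, 2011 – January 23, 2012: 268 days at 0.7% → £1751000 × 0.7% × 268/366 = £8975.0710
January 24 – April 30, 2012: 98 days at 1.65% → £1751000 × 1.65% × 98/366 = £7735.9754
Total = £16711.0464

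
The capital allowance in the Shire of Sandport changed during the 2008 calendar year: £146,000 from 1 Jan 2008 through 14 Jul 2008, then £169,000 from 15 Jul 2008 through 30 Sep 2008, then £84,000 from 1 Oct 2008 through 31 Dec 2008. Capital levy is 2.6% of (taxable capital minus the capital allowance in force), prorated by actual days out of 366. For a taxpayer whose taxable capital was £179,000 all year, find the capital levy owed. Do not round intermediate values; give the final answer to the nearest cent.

1 Jan – 14 Jul 2008: 196 days, exemption £146,000 → (£179,000 − £146,000) × 2.6% × 196/366 = £459.4754
15 Jul – 30 Sep 2008: 78 days, exemption £169,000 → (£179,000 − £169,000) × 2.6% × 78/366 = £55.4098
1 Oct – 31 Dec 2008: 92 days, exemption £84,000 → (£179,000 − £84,000) × 2.6% × 92/366 = £620.8743
Total = £1,135.7596

£1,135.76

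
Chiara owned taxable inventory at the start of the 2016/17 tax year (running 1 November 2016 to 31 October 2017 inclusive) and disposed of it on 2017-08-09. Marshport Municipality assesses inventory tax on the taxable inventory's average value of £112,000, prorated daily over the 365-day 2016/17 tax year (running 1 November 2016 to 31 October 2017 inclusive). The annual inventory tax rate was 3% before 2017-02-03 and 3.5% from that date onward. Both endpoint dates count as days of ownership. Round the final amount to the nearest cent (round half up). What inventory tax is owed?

2016-11-01 to 2017-02-02: 94 days at 3% → £112,000 × 3% × 94/365 = £865.3151
2017-02-03 to 2017-08-09: 188 days at 3.5% → £112,000 × 3.5% × 188/365 = £2,019.0685
Total = £2,884.3836

£2,884.38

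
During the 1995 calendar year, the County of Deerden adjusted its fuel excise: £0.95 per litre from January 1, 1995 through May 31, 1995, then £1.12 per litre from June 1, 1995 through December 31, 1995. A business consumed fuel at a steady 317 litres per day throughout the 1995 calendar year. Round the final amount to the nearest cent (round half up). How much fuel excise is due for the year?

January 1 – May 31, 1995: 151 days × 317 litres/day = 47,867 litres at £0.95/litre → £45473.65
June 1 – December 31, 1995: 214 days × 317 litres/day = 67,838 litres at £1.12/litre → £75978.56

£121452.21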